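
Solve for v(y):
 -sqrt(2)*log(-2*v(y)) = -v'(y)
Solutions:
 -sqrt(2)*Integral(1/(log(-_y) + log(2)), (_y, v(y)))/2 = C1 - y


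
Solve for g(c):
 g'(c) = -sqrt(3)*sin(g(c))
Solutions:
 g(c) = -acos((-C1 - exp(2*sqrt(3)*c))/(C1 - exp(2*sqrt(3)*c))) + 2*pi
 g(c) = acos((-C1 - exp(2*sqrt(3)*c))/(C1 - exp(2*sqrt(3)*c)))


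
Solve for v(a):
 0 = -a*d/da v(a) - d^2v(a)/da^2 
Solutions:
 v(a) = C1 + C2*erf(sqrt(2)*a/2)


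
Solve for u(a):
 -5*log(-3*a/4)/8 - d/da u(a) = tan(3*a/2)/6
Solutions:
 u(a) = C1 - 5*a*log(-a)/8 - 5*a*log(3)/8 + 5*a/8 + 5*a*log(2)/4 + log(cos(3*a/2))/9


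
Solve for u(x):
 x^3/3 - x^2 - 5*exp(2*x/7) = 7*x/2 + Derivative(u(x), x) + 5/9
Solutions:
 u(x) = C1 + x^4/12 - x^3/3 - 7*x^2/4 - 5*x/9 - 35*exp(2*x/7)/2


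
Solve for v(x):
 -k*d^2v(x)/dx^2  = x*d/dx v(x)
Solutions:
 v(x) = C1 + C2*sqrt(k)*erf(sqrt(2)*x*sqrt(1/k)/2)


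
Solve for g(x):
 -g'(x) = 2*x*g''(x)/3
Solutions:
 g(x) = C1 + C2/sqrt(x)


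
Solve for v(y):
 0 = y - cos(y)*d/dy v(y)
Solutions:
 v(y) = C1 + Integral(y/cos(y), y)


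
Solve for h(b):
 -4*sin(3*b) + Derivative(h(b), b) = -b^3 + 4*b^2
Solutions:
 h(b) = C1 - b^4/4 + 4*b^3/3 - 4*cos(3*b)/3


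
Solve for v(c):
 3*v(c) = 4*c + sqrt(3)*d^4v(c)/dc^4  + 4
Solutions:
 v(c) = C1*exp(-3^(1/8)*c) + C2*exp(3^(1/8)*c) + C3*sin(3^(1/8)*c) + C4*cos(3^(1/8)*c) + 4*c/3 + 4/3


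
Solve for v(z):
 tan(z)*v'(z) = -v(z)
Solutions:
 v(z) = C1/sin(z)


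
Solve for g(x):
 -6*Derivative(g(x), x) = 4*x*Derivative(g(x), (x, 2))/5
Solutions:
 g(x) = C1 + C2/x^(13/2)


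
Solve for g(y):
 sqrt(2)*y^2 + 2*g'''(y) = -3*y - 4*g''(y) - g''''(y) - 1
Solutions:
 g(y) = C1 + C2*y - sqrt(2)*y^4/48 + y^3*(-3 + sqrt(2))/24 + y^2/16 + (C3*sin(sqrt(3)*y) + C4*cos(sqrt(3)*y))*exp(-y)


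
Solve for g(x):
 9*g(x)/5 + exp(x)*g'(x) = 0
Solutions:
 g(x) = C1*exp(9*exp(-x)/5)


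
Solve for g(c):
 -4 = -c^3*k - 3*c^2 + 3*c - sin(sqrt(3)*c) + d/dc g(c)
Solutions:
 g(c) = C1 + c^4*k/4 + c^3 - 3*c^2/2 - 4*c - sqrt(3)*cos(sqrt(3)*c)/3


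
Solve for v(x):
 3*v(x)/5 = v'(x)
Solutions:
 v(x) = C1*exp(3*x/5)


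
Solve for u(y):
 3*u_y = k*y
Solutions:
 u(y) = C1 + k*y^2/6


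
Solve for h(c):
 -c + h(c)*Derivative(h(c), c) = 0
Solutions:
 h(c) = -sqrt(C1 + c^2)
 h(c) = sqrt(C1 + c^2)


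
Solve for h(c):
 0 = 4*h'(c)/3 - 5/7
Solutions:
 h(c) = C1 + 15*c/28


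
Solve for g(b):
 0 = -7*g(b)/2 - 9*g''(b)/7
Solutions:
 g(b) = C1*sin(7*sqrt(2)*b/6) + C2*cos(7*sqrt(2)*b/6)


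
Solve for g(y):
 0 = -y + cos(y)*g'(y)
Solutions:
 g(y) = C1 + Integral(y/cos(y), y)


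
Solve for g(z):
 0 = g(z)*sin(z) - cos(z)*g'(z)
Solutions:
 g(z) = C1/cos(z)


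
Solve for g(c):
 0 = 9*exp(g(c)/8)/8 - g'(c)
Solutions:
 g(c) = 8*log(-1/(C1 + 9*c)) + 48*log(2)


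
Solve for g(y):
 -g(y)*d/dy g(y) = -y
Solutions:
 g(y) = -sqrt(C1 + y^2)
 g(y) = sqrt(C1 + y^2)


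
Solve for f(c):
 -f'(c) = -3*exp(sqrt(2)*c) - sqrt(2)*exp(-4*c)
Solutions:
 f(c) = C1 + 3*sqrt(2)*exp(sqrt(2)*c)/2 - sqrt(2)*exp(-4*c)/4


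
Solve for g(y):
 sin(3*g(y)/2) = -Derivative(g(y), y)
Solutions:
 g(y) = -2*acos((-C1 - exp(3*y))/(C1 - exp(3*y)))/3 + 4*pi/3
 g(y) = 2*acos((-C1 - exp(3*y))/(C1 - exp(3*y)))/3


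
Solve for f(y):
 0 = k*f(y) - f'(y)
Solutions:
 f(y) = C1*exp(k*y)


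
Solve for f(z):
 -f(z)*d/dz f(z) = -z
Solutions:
 f(z) = -sqrt(C1 + z^2)
 f(z) = sqrt(C1 + z^2)


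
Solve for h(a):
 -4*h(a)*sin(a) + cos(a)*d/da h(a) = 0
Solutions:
 h(a) = C1/cos(a)^4


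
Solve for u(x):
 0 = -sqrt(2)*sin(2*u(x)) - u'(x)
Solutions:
 u(x) = pi - acos((-C1 - exp(4*sqrt(2)*x))/(C1 - exp(4*sqrt(2)*x)))/2
 u(x) = acos((-C1 - exp(4*sqrt(2)*x))/(C1 - exp(4*sqrt(2)*x)))/2


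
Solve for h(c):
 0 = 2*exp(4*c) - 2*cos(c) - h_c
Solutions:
 h(c) = C1 + exp(4*c)/2 - 2*sin(c)


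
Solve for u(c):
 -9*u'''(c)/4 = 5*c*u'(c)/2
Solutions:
 u(c) = C1 + Integral(C2*airyai(-30^(1/3)*c/3) + C3*airybi(-30^(1/3)*c/3), c)


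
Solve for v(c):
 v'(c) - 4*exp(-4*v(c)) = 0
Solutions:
 v(c) = log(-I*(C1 + 16*c)^(1/4))
 v(c) = log(I*(C1 + 16*c)^(1/4))
 v(c) = log(-(C1 + 16*c)^(1/4))
 v(c) = log(C1 + 16*c)/4


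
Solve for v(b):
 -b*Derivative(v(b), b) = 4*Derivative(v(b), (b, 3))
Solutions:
 v(b) = C1 + Integral(C2*airyai(-2^(1/3)*b/2) + C3*airybi(-2^(1/3)*b/2), b)


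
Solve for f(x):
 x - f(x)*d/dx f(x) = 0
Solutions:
 f(x) = -sqrt(C1 + x^2)
 f(x) = sqrt(C1 + x^2)


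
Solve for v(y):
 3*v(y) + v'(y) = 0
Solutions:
 v(y) = C1*exp(-3*y)


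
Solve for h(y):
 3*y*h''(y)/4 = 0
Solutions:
 h(y) = C1 + C2*y


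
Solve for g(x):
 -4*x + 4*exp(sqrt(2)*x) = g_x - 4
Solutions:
 g(x) = C1 - 2*x^2 + 4*x + 2*sqrt(2)*exp(sqrt(2)*x)


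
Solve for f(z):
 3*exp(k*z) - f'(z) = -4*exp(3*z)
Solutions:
 f(z) = C1 + 4*exp(3*z)/3 + 3*exp(k*z)/k


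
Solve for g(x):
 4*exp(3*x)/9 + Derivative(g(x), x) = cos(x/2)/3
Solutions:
 g(x) = C1 - 4*exp(3*x)/27 + 2*sin(x/2)/3


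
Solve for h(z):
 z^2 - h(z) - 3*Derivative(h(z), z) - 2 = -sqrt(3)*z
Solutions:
 h(z) = C1*exp(-z/3) + z^2 - 6*z + sqrt(3)*z - 3*sqrt(3) + 16


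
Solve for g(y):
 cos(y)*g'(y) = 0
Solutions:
 g(y) = C1


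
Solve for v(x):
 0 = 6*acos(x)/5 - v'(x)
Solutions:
 v(x) = C1 + 6*x*acos(x)/5 - 6*sqrt(1 - x^2)/5


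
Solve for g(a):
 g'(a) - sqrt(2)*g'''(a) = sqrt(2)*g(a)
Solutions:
 g(a) = C1*exp(3^(1/3)*a*(2^(5/6)*3^(1/3)/(sqrt(3)*sqrt(27 - sqrt(2)) + 9)^(1/3) + 2^(2/3)*(sqrt(3)*sqrt(27 - sqrt(2)) + 9)^(1/3))/12)*sin(3^(1/6)*a*(-3*2^(5/6)/(sqrt(3)*sqrt(27 - sqrt(2)) + 9)^(1/3) + 6^(2/3)*(sqrt(3)*sqrt(27 - sqrt(2)) + 9)^(1/3))/12) + C2*exp(3^(1/3)*a*(2^(5/6)*3^(1/3)/(sqrt(3)*sqrt(27 - sqrt(2)) + 9)^(1/3) + 2^(2/3)*(sqrt(3)*sqrt(27 - sqrt(2)) + 9)^(1/3))/12)*cos(3^(1/6)*a*(-3*2^(5/6)/(sqrt(3)*sqrt(27 - sqrt(2)) + 9)^(1/3) + 6^(2/3)*(sqrt(3)*sqrt(27 - sqrt(2)) + 9)^(1/3))/12) + C3*exp(-3^(1/3)*a*(2^(5/6)*3^(1/3)/(sqrt(3)*sqrt(27 - sqrt(2)) + 9)^(1/3) + 2^(2/3)*(sqrt(3)*sqrt(27 - sqrt(2)) + 9)^(1/3))/6)


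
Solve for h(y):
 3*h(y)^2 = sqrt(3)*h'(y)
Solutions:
 h(y) = -1/(C1 + sqrt(3)*y)


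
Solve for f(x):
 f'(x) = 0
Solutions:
 f(x) = C1


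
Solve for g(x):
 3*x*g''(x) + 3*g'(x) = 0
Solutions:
 g(x) = C1 + C2*log(x)


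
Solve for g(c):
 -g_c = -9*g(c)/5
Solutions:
 g(c) = C1*exp(9*c/5)


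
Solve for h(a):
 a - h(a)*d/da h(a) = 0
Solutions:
 h(a) = -sqrt(C1 + a^2)
 h(a) = sqrt(C1 + a^2)


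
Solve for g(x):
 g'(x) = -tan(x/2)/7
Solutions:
 g(x) = C1 + 2*log(cos(x/2))/7


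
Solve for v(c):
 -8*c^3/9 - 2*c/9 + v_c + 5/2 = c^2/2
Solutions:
 v(c) = C1 + 2*c^4/9 + c^3/6 + c^2/9 - 5*c/2


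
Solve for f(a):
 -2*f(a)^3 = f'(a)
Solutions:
 f(a) = -sqrt(2)*sqrt(-1/(C1 - 2*a))/2
 f(a) = sqrt(2)*sqrt(-1/(C1 - 2*a))/2


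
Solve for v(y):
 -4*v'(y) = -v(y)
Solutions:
 v(y) = C1*exp(y/4)


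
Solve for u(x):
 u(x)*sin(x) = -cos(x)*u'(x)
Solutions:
 u(x) = C1*cos(x)


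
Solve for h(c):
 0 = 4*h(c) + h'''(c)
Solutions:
 h(c) = C3*exp(-2^(2/3)*c) + (C1*sin(2^(2/3)*sqrt(3)*c/2) + C2*cos(2^(2/3)*sqrt(3)*c/2))*exp(2^(2/3)*c/2)


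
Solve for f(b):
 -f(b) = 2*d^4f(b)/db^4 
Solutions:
 f(b) = (C1*sin(2^(1/4)*b/2) + C2*cos(2^(1/4)*b/2))*exp(-2^(1/4)*b/2) + (C3*sin(2^(1/4)*b/2) + C4*cos(2^(1/4)*b/2))*exp(2^(1/4)*b/2)


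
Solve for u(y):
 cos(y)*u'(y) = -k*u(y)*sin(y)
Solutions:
 u(y) = C1*exp(k*log(cos(y)))


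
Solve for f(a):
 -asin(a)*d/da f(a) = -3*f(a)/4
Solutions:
 f(a) = C1*exp(3*Integral(1/asin(a), a)/4)


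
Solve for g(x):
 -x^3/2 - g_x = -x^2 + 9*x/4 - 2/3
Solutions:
 g(x) = C1 - x^4/8 + x^3/3 - 9*x^2/8 + 2*x/3


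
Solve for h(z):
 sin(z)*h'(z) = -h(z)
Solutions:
 h(z) = C1*sqrt(cos(z) + 1)/sqrt(cos(z) - 1)


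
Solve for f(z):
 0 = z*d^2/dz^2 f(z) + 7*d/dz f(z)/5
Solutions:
 f(z) = C1 + C2/z^(2/5)


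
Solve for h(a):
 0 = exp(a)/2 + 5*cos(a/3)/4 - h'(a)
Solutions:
 h(a) = C1 + exp(a)/2 + 15*sin(a/3)/4


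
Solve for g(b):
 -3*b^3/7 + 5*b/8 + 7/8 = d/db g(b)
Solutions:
 g(b) = C1 - 3*b^4/28 + 5*b^2/16 + 7*b/8


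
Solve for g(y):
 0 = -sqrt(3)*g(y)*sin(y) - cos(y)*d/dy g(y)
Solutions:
 g(y) = C1*cos(y)^(sqrt(3))


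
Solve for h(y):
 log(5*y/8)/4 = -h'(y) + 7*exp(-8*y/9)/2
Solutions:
 h(y) = C1 - y*log(y)/4 + y*(-log(5) + 1 + 3*log(2))/4 - 63*exp(-8*y/9)/16


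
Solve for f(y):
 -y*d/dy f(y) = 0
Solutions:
 f(y) = C1


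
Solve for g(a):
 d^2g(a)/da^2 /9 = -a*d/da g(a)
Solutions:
 g(a) = C1 + C2*erf(3*sqrt(2)*a/2)


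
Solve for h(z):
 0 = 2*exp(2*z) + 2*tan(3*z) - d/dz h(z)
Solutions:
 h(z) = C1 + exp(2*z) - 2*log(cos(3*z))/3


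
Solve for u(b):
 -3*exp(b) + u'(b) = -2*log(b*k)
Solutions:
 u(b) = C1 - 2*b*log(b*k) + 2*b + 3*exp(b)


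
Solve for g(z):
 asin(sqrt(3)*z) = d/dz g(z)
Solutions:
 g(z) = C1 + z*asin(sqrt(3)*z) + sqrt(3)*sqrt(1 - 3*z^2)/3


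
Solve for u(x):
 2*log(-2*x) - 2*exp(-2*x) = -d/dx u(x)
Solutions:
 u(x) = C1 - 2*x*log(-x) + 2*x*(1 - log(2)) - exp(-2*x)


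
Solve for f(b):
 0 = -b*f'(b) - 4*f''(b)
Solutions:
 f(b) = C1 + C2*erf(sqrt(2)*b/4)


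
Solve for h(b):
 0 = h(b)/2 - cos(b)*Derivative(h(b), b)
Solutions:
 h(b) = C1*(sin(b) + 1)^(1/4)/(sin(b) - 1)^(1/4)


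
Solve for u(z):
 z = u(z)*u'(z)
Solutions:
 u(z) = -sqrt(C1 + z^2)
 u(z) = sqrt(C1 + z^2)


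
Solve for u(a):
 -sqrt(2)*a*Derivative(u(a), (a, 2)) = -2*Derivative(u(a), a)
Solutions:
 u(a) = C1 + C2*a^(1 + sqrt(2))


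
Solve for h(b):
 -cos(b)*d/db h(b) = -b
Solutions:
 h(b) = C1 + Integral(b/cos(b), b)


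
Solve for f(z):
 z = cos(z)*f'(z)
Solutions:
 f(z) = C1 + Integral(z/cos(z), z)


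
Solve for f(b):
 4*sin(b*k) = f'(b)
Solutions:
 f(b) = C1 - 4*cos(b*k)/k


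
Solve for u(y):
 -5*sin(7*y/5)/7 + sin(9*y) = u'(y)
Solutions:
 u(y) = C1 + 25*cos(7*y/5)/49 - cos(9*y)/9


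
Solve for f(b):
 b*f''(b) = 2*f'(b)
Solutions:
 f(b) = C1 + C2*b^3


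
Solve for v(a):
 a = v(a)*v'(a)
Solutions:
 v(a) = -sqrt(C1 + a^2)
 v(a) = sqrt(C1 + a^2)


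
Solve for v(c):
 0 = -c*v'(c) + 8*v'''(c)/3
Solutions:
 v(c) = C1 + Integral(C2*airyai(3^(1/3)*c/2) + C3*airybi(3^(1/3)*c/2), c)


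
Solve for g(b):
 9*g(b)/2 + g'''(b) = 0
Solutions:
 g(b) = C3*exp(-6^(2/3)*b/2) + (C1*sin(3*2^(2/3)*3^(1/6)*b/4) + C2*cos(3*2^(2/3)*3^(1/6)*b/4))*exp(6^(2/3)*b/4)


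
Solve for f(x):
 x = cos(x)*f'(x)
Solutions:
 f(x) = C1 + Integral(x/cos(x), x)


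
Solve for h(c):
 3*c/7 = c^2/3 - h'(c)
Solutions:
 h(c) = C1 + c^3/9 - 3*c^2/14


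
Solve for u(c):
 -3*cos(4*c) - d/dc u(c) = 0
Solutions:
 u(c) = C1 - 3*sin(4*c)/4


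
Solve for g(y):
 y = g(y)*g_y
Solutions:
 g(y) = -sqrt(C1 + y^2)
 g(y) = sqrt(C1 + y^2)


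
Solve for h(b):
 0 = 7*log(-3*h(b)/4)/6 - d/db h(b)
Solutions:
 -6*Integral(1/(log(-_y) - 2*log(2) + log(3)), (_y, h(b)))/7 = C1 - b


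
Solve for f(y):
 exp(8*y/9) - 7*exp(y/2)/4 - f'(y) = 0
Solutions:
 f(y) = C1 + 9*exp(8*y/9)/8 - 7*exp(y/2)/2


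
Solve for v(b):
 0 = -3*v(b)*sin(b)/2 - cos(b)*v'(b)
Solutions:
 v(b) = C1*cos(b)^(3/2)


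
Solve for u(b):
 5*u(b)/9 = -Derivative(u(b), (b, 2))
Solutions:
 u(b) = C1*sin(sqrt(5)*b/3) + C2*cos(sqrt(5)*b/3)


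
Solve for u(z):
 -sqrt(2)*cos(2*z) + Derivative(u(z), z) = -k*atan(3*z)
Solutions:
 u(z) = C1 - k*(z*atan(3*z) - log(9*z^2 + 1)/6) + sqrt(2)*sin(2*z)/2


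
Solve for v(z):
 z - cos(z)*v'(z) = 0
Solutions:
 v(z) = C1 + Integral(z/cos(z), z)


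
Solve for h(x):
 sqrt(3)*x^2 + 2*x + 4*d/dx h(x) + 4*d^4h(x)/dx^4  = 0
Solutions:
 h(x) = C1 + C4*exp(-x) - sqrt(3)*x^3/12 - x^2/4 + (C2*sin(sqrt(3)*x/2) + C3*cos(sqrt(3)*x/2))*exp(x/2)


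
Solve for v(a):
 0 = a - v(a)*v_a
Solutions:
 v(a) = -sqrt(C1 + a^2)
 v(a) = sqrt(C1 + a^2)


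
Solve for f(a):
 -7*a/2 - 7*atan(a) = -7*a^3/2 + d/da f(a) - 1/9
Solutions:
 f(a) = C1 + 7*a^4/8 - 7*a^2/4 - 7*a*atan(a) + a/9 + 7*log(a^2 + 1)/2


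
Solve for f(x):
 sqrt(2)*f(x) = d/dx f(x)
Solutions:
 f(x) = C1*exp(sqrt(2)*x)


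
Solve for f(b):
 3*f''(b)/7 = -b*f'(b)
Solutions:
 f(b) = C1 + C2*erf(sqrt(42)*b/6)


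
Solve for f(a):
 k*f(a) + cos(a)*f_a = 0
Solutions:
 f(a) = C1*exp(k*(log(sin(a) - 1) - log(sin(a) + 1))/2)


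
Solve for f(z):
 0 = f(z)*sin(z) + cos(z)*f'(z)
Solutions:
 f(z) = C1*cos(z)


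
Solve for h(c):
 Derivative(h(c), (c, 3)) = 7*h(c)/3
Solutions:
 h(c) = C3*exp(3^(2/3)*7^(1/3)*c/3) + (C1*sin(3^(1/6)*7^(1/3)*c/2) + C2*cos(3^(1/6)*7^(1/3)*c/2))*exp(-3^(2/3)*7^(1/3)*c/6)


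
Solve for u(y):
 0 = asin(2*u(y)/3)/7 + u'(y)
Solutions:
 Integral(1/asin(2*_y/3), (_y, u(y))) = C1 - y/7


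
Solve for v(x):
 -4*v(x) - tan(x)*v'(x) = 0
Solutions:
 v(x) = C1/sin(x)^4


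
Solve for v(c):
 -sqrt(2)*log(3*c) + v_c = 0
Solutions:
 v(c) = C1 + sqrt(2)*c*log(c) - sqrt(2)*c + sqrt(2)*c*log(3)


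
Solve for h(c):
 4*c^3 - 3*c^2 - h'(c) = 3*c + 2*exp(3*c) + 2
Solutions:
 h(c) = C1 + c^4 - c^3 - 3*c^2/2 - 2*c - 2*exp(3*c)/3


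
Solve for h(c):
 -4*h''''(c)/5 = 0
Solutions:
 h(c) = C1 + C2*c + C3*c^2 + C4*c^3


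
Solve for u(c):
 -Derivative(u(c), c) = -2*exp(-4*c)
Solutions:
 u(c) = C1 - exp(-4*c)/2


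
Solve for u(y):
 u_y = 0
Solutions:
 u(y) = C1


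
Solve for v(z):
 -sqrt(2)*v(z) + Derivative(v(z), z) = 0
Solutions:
 v(z) = C1*exp(sqrt(2)*z)


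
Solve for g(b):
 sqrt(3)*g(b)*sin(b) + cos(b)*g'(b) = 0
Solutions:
 g(b) = C1*cos(b)^(sqrt(3))


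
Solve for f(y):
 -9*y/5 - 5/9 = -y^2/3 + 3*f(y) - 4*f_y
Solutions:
 f(y) = C1*exp(3*y/4) + y^2/9 - 41*y/135 - 239/405


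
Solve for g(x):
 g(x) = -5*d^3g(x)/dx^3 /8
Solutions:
 g(x) = C3*exp(-2*5^(2/3)*x/5) + (C1*sin(sqrt(3)*5^(2/3)*x/5) + C2*cos(sqrt(3)*5^(2/3)*x/5))*exp(5^(2/3)*x/5)


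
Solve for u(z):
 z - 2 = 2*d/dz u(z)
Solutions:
 u(z) = C1 + z^2/4 - z


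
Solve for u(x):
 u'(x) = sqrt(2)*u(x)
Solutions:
 u(x) = C1*exp(sqrt(2)*x)


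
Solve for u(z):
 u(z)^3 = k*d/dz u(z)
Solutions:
 u(z) = -sqrt(2)*sqrt(-k/(C1*k + z))/2
 u(z) = sqrt(2)*sqrt(-k/(C1*k + z))/2


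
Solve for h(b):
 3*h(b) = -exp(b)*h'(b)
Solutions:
 h(b) = C1*exp(3*exp(-b))


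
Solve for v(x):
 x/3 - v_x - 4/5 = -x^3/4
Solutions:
 v(x) = C1 + x^4/16 + x^2/6 - 4*x/5


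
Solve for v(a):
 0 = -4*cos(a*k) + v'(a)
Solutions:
 v(a) = C1 + 4*sin(a*k)/k


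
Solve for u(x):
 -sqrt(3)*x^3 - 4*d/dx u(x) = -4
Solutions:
 u(x) = C1 - sqrt(3)*x^4/16 + x


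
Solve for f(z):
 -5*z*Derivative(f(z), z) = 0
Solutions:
 f(z) = C1


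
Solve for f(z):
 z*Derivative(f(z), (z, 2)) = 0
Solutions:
 f(z) = C1 + C2*z


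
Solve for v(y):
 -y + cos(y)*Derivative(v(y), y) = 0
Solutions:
 v(y) = C1 + Integral(y/cos(y), y)


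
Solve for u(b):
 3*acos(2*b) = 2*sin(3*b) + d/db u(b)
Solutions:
 u(b) = C1 + 3*b*acos(2*b) - 3*sqrt(1 - 4*b^2)/2 + 2*cos(3*b)/3


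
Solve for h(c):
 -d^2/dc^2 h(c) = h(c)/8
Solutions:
 h(c) = C1*sin(sqrt(2)*c/4) + C2*cos(sqrt(2)*c/4)


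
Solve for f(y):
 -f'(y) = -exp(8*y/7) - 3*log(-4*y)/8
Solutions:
 f(y) = C1 + 3*y*log(-y)/8 + 3*y*(-1 + 2*log(2))/8 + 7*exp(8*y/7)/8


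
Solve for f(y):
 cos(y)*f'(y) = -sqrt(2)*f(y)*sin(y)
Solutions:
 f(y) = C1*cos(y)^(sqrt(2))


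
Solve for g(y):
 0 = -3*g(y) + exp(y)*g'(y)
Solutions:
 g(y) = C1*exp(-3*exp(-y))


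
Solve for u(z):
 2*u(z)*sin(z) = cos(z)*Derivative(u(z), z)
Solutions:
 u(z) = C1/cos(z)^2


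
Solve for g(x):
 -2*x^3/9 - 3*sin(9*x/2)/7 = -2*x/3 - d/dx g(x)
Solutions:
 g(x) = C1 + x^4/18 - x^2/3 - 2*cos(9*x/2)/21


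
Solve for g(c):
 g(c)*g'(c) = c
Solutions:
 g(c) = -sqrt(C1 + c^2)
 g(c) = sqrt(C1 + c^2)


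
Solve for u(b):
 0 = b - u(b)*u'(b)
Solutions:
 u(b) = -sqrt(C1 + b^2)
 u(b) = sqrt(C1 + b^2)


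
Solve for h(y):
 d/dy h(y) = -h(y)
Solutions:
 h(y) = C1*exp(-y)


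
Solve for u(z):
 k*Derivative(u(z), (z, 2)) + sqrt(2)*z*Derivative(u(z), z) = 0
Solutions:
 u(z) = C1 + C2*sqrt(k)*erf(2^(3/4)*z*sqrt(1/k)/2)


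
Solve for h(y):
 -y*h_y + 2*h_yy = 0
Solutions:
 h(y) = C1 + C2*erfi(y/2)


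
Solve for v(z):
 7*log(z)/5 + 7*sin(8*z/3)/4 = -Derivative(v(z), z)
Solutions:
 v(z) = C1 - 7*z*log(z)/5 + 7*z/5 + 21*cos(8*z/3)/32


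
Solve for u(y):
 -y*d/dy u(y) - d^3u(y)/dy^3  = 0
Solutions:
 u(y) = C1 + Integral(C2*airyai(-y) + C3*airybi(-y), y)


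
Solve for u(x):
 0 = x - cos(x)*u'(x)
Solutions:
 u(x) = C1 + Integral(x/cos(x), x)


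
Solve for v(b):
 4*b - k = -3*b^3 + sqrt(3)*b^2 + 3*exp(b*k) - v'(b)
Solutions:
 v(b) = C1 - 3*b^4/4 + sqrt(3)*b^3/3 - 2*b^2 + b*k + 3*exp(b*k)/k


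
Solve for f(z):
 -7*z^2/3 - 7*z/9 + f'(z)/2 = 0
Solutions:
 f(z) = C1 + 14*z^3/9 + 7*z^2/9


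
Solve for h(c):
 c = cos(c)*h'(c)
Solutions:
 h(c) = C1 + Integral(c/cos(c), c)


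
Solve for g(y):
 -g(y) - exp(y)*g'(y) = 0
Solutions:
 g(y) = C1*exp(exp(-y))


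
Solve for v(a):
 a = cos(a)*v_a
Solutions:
 v(a) = C1 + Integral(a/cos(a), a)


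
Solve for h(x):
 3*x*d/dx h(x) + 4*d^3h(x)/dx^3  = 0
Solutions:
 h(x) = C1 + Integral(C2*airyai(-6^(1/3)*x/2) + C3*airybi(-6^(1/3)*x/2), x)


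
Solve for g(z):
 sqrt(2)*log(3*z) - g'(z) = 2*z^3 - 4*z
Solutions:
 g(z) = C1 - z^4/2 + 2*z^2 + sqrt(2)*z*log(z) - sqrt(2)*z + sqrt(2)*z*log(3)


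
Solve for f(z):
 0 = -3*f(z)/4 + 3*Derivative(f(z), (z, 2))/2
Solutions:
 f(z) = C1*exp(-sqrt(2)*z/2) + C2*exp(sqrt(2)*z/2)


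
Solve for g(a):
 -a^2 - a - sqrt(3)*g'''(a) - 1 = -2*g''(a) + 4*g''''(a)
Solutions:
 g(a) = C1 + C2*a + C3*exp(a*(-sqrt(3) + sqrt(35))/8) + C4*exp(-a*(sqrt(3) + sqrt(35))/8) + a^4/24 + a^3*(1 + sqrt(3))/12 + a^2*(sqrt(3) + 13)/8


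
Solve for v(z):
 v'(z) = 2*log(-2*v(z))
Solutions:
 -Integral(1/(log(-_y) + log(2)), (_y, v(z)))/2 = C1 - z


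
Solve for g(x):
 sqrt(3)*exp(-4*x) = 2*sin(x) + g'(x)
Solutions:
 g(x) = C1 + 2*cos(x) - sqrt(3)*exp(-4*x)/4


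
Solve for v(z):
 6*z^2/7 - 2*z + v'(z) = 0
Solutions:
 v(z) = C1 - 2*z^3/7 + z^2


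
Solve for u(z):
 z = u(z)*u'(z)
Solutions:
 u(z) = -sqrt(C1 + z^2)
 u(z) = sqrt(C1 + z^2)


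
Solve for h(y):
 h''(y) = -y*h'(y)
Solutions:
 h(y) = C1 + C2*erf(sqrt(2)*y/2)


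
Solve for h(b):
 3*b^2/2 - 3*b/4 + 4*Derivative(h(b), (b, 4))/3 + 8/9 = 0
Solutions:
 h(b) = C1 + C2*b + C3*b^2 + C4*b^3 - b^6/320 + 3*b^5/640 - b^4/36


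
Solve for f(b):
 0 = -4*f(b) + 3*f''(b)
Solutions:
 f(b) = C1*exp(-2*sqrt(3)*b/3) + C2*exp(2*sqrt(3)*b/3)


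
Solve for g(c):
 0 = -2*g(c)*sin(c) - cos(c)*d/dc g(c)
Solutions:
 g(c) = C1*cos(c)^2


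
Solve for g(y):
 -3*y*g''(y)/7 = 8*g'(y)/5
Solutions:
 g(y) = C1 + C2/y^(41/15)


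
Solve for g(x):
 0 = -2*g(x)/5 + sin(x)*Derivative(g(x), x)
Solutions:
 g(x) = C1*(cos(x) - 1)^(1/5)/(cos(x) + 1)^(1/5)


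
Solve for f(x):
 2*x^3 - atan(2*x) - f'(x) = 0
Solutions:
 f(x) = C1 + x^4/2 - x*atan(2*x) + log(4*x^2 + 1)/4


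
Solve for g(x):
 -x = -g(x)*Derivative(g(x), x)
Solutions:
 g(x) = -sqrt(C1 + x^2)
 g(x) = sqrt(C1 + x^2)


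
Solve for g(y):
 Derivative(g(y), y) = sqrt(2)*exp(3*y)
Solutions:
 g(y) = C1 + sqrt(2)*exp(3*y)/3


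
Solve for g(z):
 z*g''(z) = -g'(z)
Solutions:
 g(z) = C1 + C2*log(z)


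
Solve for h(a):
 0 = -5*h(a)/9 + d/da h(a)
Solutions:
 h(a) = C1*exp(5*a/9)


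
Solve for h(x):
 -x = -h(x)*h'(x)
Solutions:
 h(x) = -sqrt(C1 + x^2)
 h(x) = sqrt(C1 + x^2)


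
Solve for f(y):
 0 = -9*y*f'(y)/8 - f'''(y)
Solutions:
 f(y) = C1 + Integral(C2*airyai(-3^(2/3)*y/2) + C3*airybi(-3^(2/3)*y/2), y)


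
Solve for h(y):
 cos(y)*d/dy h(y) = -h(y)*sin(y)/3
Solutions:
 h(y) = C1*cos(y)^(1/3)


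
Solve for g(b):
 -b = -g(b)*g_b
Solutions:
 g(b) = -sqrt(C1 + b^2)
 g(b) = sqrt(C1 + b^2)


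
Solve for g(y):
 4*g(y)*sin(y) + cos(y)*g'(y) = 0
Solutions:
 g(y) = C1*cos(y)^4


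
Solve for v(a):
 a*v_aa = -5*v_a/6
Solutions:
 v(a) = C1 + C2*a^(1/6)


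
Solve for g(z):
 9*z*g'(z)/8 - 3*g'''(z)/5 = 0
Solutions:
 g(z) = C1 + Integral(C2*airyai(15^(1/3)*z/2) + C3*airybi(15^(1/3)*z/2), z)


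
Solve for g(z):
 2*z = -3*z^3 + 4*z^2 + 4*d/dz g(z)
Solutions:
 g(z) = C1 + 3*z^4/16 - z^3/3 + z^2/4


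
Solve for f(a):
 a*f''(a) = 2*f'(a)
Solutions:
 f(a) = C1 + C2*a^3


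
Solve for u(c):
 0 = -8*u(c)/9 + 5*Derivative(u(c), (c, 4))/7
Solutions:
 u(c) = C1*exp(-sqrt(3)*5^(3/4)*56^(1/4)*c/15) + C2*exp(sqrt(3)*5^(3/4)*56^(1/4)*c/15) + C3*sin(sqrt(3)*5^(3/4)*56^(1/4)*c/15) + C4*cos(sqrt(3)*5^(3/4)*56^(1/4)*c/15)


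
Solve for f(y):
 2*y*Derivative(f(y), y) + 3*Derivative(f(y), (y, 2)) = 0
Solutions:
 f(y) = C1 + C2*erf(sqrt(3)*y/3)


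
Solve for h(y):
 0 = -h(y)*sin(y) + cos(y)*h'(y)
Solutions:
 h(y) = C1/cos(y)


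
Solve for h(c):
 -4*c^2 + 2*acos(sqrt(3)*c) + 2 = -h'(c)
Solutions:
 h(c) = C1 + 4*c^3/3 - 2*c*acos(sqrt(3)*c) - 2*c + 2*sqrt(3)*sqrt(1 - 3*c^2)/3


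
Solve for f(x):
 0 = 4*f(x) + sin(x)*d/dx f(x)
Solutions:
 f(x) = C1*(cos(x)^2 + 2*cos(x) + 1)/(cos(x)^2 - 2*cos(x) + 1)


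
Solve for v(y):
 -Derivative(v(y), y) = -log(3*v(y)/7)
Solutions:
 -Integral(1/(log(_y) - log(7) + log(3)), (_y, v(y))) = C1 - y


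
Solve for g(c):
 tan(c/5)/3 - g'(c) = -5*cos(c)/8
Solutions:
 g(c) = C1 - 5*log(cos(c/5))/3 + 5*sin(c)/8


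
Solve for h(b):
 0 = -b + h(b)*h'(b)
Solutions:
 h(b) = -sqrt(C1 + b^2)
 h(b) = sqrt(C1 + b^2)


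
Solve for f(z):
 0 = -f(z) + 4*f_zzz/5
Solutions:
 f(z) = C3*exp(10^(1/3)*z/2) + (C1*sin(10^(1/3)*sqrt(3)*z/4) + C2*cos(10^(1/3)*sqrt(3)*z/4))*exp(-10^(1/3)*z/4)


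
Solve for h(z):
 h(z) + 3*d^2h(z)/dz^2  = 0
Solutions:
 h(z) = C1*sin(sqrt(3)*z/3) + C2*cos(sqrt(3)*z/3)


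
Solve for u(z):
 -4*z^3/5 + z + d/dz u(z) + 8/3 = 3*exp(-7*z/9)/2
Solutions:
 u(z) = C1 + z^4/5 - z^2/2 - 8*z/3 - 27*exp(-7*z/9)/14


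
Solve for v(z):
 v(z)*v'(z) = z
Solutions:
 v(z) = -sqrt(C1 + z^2)
 v(z) = sqrt(C1 + z^2)


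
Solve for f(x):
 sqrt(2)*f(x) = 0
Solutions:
 f(x) = 0


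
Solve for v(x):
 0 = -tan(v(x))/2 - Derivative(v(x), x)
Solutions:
 v(x) = pi - asin(C1*exp(-x/2))
 v(x) = asin(C1*exp(-x/2))


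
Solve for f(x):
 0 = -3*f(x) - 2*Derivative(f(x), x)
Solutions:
 f(x) = C1*exp(-3*x/2)


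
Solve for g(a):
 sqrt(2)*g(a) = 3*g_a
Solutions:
 g(a) = C1*exp(sqrt(2)*a/3)


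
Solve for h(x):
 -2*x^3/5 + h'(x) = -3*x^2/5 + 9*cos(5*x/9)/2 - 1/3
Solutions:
 h(x) = C1 + x^4/10 - x^3/5 - x/3 + 81*sin(5*x/9)/10


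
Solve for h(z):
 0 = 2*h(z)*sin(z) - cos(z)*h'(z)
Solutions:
 h(z) = C1/cos(z)^2


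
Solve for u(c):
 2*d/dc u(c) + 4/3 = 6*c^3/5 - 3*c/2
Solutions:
 u(c) = C1 + 3*c^4/20 - 3*c^2/8 - 2*c/3


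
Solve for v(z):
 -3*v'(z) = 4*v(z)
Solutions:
 v(z) = C1*exp(-4*z/3)


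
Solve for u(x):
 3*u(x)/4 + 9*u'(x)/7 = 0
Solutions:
 u(x) = C1*exp(-7*x/12)


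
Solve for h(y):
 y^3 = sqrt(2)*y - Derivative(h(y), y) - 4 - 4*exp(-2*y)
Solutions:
 h(y) = C1 - y^4/4 + sqrt(2)*y^2/2 - 4*y + 2*exp(-2*y)


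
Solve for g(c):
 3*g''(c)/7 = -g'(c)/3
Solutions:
 g(c) = C1 + C2*exp(-7*c/9)


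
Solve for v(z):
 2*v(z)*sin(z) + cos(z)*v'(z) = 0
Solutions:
 v(z) = C1*cos(z)^2


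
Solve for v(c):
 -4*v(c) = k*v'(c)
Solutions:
 v(c) = C1*exp(-4*c/k)


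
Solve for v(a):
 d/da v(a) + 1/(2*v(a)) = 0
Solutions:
 v(a) = -sqrt(C1 - a)
 v(a) = sqrt(C1 - a)


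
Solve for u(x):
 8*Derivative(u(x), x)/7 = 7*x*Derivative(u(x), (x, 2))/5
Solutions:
 u(x) = C1 + C2*x^(89/49)


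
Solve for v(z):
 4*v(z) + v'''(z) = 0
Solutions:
 v(z) = C3*exp(-2^(2/3)*z) + (C1*sin(2^(2/3)*sqrt(3)*z/2) + C2*cos(2^(2/3)*sqrt(3)*z/2))*exp(2^(2/3)*z/2)


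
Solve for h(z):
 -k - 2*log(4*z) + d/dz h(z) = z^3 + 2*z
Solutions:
 h(z) = C1 + k*z + z^4/4 + z^2 + 2*z*log(z) - 2*z + z*log(16)


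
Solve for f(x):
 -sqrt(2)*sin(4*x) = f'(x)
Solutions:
 f(x) = C1 + sqrt(2)*cos(4*x)/4


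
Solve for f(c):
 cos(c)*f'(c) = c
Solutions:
 f(c) = C1 + Integral(c/cos(c), c)


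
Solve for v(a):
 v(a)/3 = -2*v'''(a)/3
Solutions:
 v(a) = C3*exp(-2^(2/3)*a/2) + (C1*sin(2^(2/3)*sqrt(3)*a/4) + C2*cos(2^(2/3)*sqrt(3)*a/4))*exp(2^(2/3)*a/4)


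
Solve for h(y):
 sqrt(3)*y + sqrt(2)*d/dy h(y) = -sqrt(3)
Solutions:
 h(y) = C1 - sqrt(6)*y^2/4 - sqrt(6)*y/2


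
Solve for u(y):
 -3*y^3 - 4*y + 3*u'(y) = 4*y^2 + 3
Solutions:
 u(y) = C1 + y^4/4 + 4*y^3/9 + 2*y^2/3 + y


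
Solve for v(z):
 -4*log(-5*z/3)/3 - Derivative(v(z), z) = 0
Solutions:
 v(z) = C1 - 4*z*log(-z)/3 + 4*z*(-log(5) + 1 + log(3))/3


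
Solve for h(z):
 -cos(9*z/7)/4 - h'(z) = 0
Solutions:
 h(z) = C1 - 7*sin(9*z/7)/36


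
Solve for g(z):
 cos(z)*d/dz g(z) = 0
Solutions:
 g(z) = C1


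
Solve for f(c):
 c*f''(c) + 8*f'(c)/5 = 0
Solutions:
 f(c) = C1 + C2/c^(3/5)


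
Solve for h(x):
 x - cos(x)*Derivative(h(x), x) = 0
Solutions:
 h(x) = C1 + Integral(x/cos(x), x)


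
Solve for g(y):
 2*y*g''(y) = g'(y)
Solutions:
 g(y) = C1 + C2*y^(3/2)


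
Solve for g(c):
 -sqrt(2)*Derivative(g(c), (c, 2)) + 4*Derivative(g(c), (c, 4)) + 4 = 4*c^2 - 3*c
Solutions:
 g(c) = C1 + C2*c + C3*exp(-2^(1/4)*c/2) + C4*exp(2^(1/4)*c/2) - sqrt(2)*c^4/6 + sqrt(2)*c^3/4 + c^2*(-8 + sqrt(2))


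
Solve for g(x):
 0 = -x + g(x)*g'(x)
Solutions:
 g(x) = -sqrt(C1 + x^2)
 g(x) = sqrt(C1 + x^2)


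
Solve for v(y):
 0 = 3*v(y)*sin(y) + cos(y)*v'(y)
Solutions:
 v(y) = C1*cos(y)^3


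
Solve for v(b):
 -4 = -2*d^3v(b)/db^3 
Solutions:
 v(b) = C1 + C2*b + C3*b^2 + b^3/3


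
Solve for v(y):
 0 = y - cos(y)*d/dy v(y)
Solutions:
 v(y) = C1 + Integral(y/cos(y), y)


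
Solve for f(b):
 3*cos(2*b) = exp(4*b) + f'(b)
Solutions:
 f(b) = C1 - exp(4*b)/4 + 3*sin(2*b)/2


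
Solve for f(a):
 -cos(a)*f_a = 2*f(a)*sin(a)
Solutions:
 f(a) = C1*cos(a)^2


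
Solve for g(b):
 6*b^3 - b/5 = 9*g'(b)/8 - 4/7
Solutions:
 g(b) = C1 + 4*b^4/3 - 4*b^2/45 + 32*b/63


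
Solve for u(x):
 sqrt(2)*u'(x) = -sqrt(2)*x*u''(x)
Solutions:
 u(x) = C1 + C2*log(x)


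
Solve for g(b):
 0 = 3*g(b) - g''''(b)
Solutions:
 g(b) = C1*exp(-3^(1/4)*b) + C2*exp(3^(1/4)*b) + C3*sin(3^(1/4)*b) + C4*cos(3^(1/4)*b)


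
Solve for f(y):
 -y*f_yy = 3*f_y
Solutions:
 f(y) = C1 + C2/y^2


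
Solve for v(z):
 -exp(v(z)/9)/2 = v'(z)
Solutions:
 v(z) = 9*log(1/(C1 + z)) + 9*log(18)


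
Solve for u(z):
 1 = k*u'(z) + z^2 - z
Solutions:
 u(z) = C1 - z^3/(3*k) + z^2/(2*k) + z/k


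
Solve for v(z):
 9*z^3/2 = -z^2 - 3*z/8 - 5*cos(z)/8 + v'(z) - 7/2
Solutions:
 v(z) = C1 + 9*z^4/8 + z^3/3 + 3*z^2/16 + 7*z/2 + 5*sin(z)/8


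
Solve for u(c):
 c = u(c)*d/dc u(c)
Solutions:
 u(c) = -sqrt(C1 + c^2)
 u(c) = sqrt(C1 + c^2)


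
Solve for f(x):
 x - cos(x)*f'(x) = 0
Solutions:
 f(x) = C1 + Integral(x/cos(x), x)


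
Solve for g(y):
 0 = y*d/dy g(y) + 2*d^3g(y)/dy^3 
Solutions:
 g(y) = C1 + Integral(C2*airyai(-2^(2/3)*y/2) + C3*airybi(-2^(2/3)*y/2), y)


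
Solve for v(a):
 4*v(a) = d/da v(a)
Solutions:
 v(a) = C1*exp(4*a)


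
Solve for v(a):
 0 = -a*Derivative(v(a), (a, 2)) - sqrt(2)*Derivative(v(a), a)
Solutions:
 v(a) = C1 + C2*a^(1 - sqrt(2))


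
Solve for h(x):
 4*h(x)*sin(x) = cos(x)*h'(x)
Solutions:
 h(x) = C1/cos(x)^4


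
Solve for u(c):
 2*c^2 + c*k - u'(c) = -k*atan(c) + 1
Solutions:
 u(c) = C1 + 2*c^3/3 + c^2*k/2 - c + k*(c*atan(c) - log(c^2 + 1)/2)


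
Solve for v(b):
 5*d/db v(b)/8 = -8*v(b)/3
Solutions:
 v(b) = C1*exp(-64*b/15)


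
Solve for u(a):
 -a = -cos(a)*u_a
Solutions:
 u(a) = C1 + Integral(a/cos(a), a)


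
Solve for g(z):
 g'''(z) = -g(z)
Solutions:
 g(z) = C3*exp(-z) + (C1*sin(sqrt(3)*z/2) + C2*cos(sqrt(3)*z/2))*exp(z/2)


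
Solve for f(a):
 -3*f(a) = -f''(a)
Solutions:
 f(a) = C1*exp(-sqrt(3)*a) + C2*exp(sqrt(3)*a)


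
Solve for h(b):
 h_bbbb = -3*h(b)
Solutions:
 h(b) = (C1*sin(sqrt(2)*3^(1/4)*b/2) + C2*cos(sqrt(2)*3^(1/4)*b/2))*exp(-sqrt(2)*3^(1/4)*b/2) + (C3*sin(sqrt(2)*3^(1/4)*b/2) + C4*cos(sqrt(2)*3^(1/4)*b/2))*exp(sqrt(2)*3^(1/4)*b/2)


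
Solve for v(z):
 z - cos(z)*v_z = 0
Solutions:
 v(z) = C1 + Integral(z/cos(z), z)


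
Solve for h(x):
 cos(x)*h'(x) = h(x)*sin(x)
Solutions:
 h(x) = C1/cos(x)


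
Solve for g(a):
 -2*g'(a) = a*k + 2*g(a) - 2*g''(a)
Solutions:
 g(a) = C1*exp(a*(1 - sqrt(5))/2) + C2*exp(a*(1 + sqrt(5))/2) - a*k/2 + k/2


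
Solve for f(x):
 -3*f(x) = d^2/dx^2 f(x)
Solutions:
 f(x) = C1*sin(sqrt(3)*x) + C2*cos(sqrt(3)*x)


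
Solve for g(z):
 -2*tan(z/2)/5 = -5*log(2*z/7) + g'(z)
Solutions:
 g(z) = C1 + 5*z*log(z) - 5*z*log(7) - 5*z + 5*z*log(2) + 4*log(cos(z/2))/5


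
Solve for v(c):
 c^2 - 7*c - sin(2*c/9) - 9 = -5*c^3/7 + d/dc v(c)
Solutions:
 v(c) = C1 + 5*c^4/28 + c^3/3 - 7*c^2/2 - 9*c + 9*cos(2*c/9)/2


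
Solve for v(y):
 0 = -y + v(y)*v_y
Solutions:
 v(y) = -sqrt(C1 + y^2)
 v(y) = sqrt(C1 + y^2)


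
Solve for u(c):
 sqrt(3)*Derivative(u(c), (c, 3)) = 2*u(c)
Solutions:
 u(c) = C3*exp(2^(1/3)*3^(5/6)*c/3) + (C1*sin(6^(1/3)*c/2) + C2*cos(6^(1/3)*c/2))*exp(-2^(1/3)*3^(5/6)*c/6)


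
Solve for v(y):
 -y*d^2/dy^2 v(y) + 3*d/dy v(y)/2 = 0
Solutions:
 v(y) = C1 + C2*y^(5/2)


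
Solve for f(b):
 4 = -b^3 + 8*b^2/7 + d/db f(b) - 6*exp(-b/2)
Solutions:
 f(b) = C1 + b^4/4 - 8*b^3/21 + 4*b - 12*exp(-b/2)


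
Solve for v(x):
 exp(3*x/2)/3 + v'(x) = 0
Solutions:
 v(x) = C1 - 2*exp(3*x/2)/9


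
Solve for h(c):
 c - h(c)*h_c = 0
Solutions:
 h(c) = -sqrt(C1 + c^2)
 h(c) = sqrt(C1 + c^2)


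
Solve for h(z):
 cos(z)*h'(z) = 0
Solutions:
 h(z) = C1


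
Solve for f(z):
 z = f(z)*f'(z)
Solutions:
 f(z) = -sqrt(C1 + z^2)
 f(z) = sqrt(C1 + z^2)


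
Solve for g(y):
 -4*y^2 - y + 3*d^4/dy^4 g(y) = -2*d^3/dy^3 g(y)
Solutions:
 g(y) = C1 + C2*y + C3*y^2 + C4*exp(-2*y/3) + y^5/30 - 11*y^4/48 + 11*y^3/8


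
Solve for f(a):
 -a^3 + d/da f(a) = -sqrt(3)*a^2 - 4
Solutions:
 f(a) = C1 + a^4/4 - sqrt(3)*a^3/3 - 4*a


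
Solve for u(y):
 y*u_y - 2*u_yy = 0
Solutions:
 u(y) = C1 + C2*erfi(y/2)


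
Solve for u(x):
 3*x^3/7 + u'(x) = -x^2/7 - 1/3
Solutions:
 u(x) = C1 - 3*x^4/28 - x^3/21 - x/3


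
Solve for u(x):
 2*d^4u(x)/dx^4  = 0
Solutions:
 u(x) = C1 + C2*x + C3*x^2 + C4*x^3


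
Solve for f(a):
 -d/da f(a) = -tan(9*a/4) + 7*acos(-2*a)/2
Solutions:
 f(a) = C1 - 7*a*acos(-2*a)/2 - 7*sqrt(1 - 4*a^2)/4 - 4*log(cos(9*a/4))/9


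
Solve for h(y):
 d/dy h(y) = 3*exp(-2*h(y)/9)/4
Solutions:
 h(y) = 9*log(-sqrt(C1 + 3*y)) - 9*log(6) + 9*log(2)/2
 h(y) = 9*log(C1 + 3*y)/2 - 9*log(6) + 9*log(2)/2


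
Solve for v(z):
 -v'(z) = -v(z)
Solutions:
 v(z) = C1*exp(z)


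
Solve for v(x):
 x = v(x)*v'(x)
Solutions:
 v(x) = -sqrt(C1 + x^2)
 v(x) = sqrt(C1 + x^2)


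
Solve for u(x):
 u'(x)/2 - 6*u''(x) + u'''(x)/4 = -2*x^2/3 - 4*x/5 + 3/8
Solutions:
 u(x) = C1 + C2*exp(x*(12 - sqrt(142))) + C3*exp(x*(sqrt(142) + 12)) - 4*x^3/9 - 84*x^2/5 - 24067*x/60


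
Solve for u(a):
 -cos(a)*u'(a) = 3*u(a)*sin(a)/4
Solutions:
 u(a) = C1*cos(a)^(3/4)


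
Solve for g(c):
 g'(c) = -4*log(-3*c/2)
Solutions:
 g(c) = C1 - 4*c*log(-c) + 4*c*(-log(3) + log(2) + 1)


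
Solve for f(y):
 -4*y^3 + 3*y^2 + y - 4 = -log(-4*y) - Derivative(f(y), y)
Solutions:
 f(y) = C1 + y^4 - y^3 - y^2/2 - y*log(-y) + y*(5 - 2*log(2))


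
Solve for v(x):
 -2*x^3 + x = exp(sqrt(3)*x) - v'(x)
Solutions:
 v(x) = C1 + x^4/2 - x^2/2 + sqrt(3)*exp(sqrt(3)*x)/3


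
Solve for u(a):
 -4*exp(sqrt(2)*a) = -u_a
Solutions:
 u(a) = C1 + 2*sqrt(2)*exp(sqrt(2)*a)


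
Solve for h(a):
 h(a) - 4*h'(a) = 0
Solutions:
 h(a) = C1*exp(a/4)


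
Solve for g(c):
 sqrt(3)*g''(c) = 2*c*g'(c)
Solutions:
 g(c) = C1 + C2*erfi(3^(3/4)*c/3)


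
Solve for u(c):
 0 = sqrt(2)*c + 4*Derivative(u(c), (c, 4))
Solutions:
 u(c) = C1 + C2*c + C3*c^2 + C4*c^3 - sqrt(2)*c^5/480


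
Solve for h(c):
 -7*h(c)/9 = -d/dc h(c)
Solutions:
 h(c) = C1*exp(7*c/9)


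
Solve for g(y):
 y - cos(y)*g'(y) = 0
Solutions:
 g(y) = C1 + Integral(y/cos(y), y)


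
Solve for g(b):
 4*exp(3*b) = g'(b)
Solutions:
 g(b) = C1 + 4*exp(3*b)/3


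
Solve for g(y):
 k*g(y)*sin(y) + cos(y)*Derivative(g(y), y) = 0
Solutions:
 g(y) = C1*exp(k*log(cos(y)))


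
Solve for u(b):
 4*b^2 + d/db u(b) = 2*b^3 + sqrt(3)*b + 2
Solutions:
 u(b) = C1 + b^4/2 - 4*b^3/3 + sqrt(3)*b^2/2 + 2*b


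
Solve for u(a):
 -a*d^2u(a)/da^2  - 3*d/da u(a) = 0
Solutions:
 u(a) = C1 + C2/a^2


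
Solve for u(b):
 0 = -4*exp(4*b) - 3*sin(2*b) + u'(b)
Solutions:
 u(b) = C1 + exp(4*b) - 3*cos(2*b)/2


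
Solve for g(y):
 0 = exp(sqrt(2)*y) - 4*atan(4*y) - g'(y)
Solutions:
 g(y) = C1 - 4*y*atan(4*y) + sqrt(2)*exp(sqrt(2)*y)/2 + log(16*y^2 + 1)/2


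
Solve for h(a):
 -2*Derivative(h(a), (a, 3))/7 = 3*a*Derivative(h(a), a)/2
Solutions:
 h(a) = C1 + Integral(C2*airyai(-42^(1/3)*a/2) + C3*airybi(-42^(1/3)*a/2), a)


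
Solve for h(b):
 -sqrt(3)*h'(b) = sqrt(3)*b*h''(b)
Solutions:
 h(b) = C1 + C2*log(b)


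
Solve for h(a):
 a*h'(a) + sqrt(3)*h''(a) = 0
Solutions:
 h(a) = C1 + C2*erf(sqrt(2)*3^(3/4)*a/6)


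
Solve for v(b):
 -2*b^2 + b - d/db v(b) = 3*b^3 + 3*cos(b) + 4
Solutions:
 v(b) = C1 - 3*b^4/4 - 2*b^3/3 + b^2/2 - 4*b - 3*sin(b)


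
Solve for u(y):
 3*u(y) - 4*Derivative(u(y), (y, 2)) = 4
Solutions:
 u(y) = C1*exp(-sqrt(3)*y/2) + C2*exp(sqrt(3)*y/2) + 4/3


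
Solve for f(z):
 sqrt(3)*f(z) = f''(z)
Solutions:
 f(z) = C1*exp(-3^(1/4)*z) + C2*exp(3^(1/4)*z)


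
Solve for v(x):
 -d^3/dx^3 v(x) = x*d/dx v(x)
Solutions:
 v(x) = C1 + Integral(C2*airyai(-x) + C3*airybi(-x), x)


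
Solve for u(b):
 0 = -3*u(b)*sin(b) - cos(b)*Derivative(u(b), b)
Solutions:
 u(b) = C1*cos(b)^3


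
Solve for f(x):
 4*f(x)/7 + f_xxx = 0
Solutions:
 f(x) = C3*exp(-14^(2/3)*x/7) + (C1*sin(14^(2/3)*sqrt(3)*x/14) + C2*cos(14^(2/3)*sqrt(3)*x/14))*exp(14^(2/3)*x/14)


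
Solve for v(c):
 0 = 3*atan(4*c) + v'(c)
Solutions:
 v(c) = C1 - 3*c*atan(4*c) + 3*log(16*c^2 + 1)/8


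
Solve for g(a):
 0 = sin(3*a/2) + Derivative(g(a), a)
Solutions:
 g(a) = C1 + 2*cos(3*a/2)/3


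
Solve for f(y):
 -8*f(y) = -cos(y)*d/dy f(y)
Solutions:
 f(y) = C1*(sin(y)^4 + 4*sin(y)^3 + 6*sin(y)^2 + 4*sin(y) + 1)/(sin(y)^4 - 4*sin(y)^3 + 6*sin(y)^2 - 4*sin(y) + 1)


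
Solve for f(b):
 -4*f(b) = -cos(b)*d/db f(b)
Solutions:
 f(b) = C1*(sin(b)^2 + 2*sin(b) + 1)/(sin(b)^2 - 2*sin(b) + 1)


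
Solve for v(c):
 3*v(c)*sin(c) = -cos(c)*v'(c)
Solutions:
 v(c) = C1*cos(c)^3


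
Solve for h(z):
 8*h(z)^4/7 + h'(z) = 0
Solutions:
 h(z) = 7^(1/3)*(1/(C1 + 24*z))^(1/3)
 h(z) = 7^(1/3)*(-3^(2/3) - 3*3^(1/6)*I)*(1/(C1 + 8*z))^(1/3)/6
 h(z) = 7^(1/3)*(-3^(2/3) + 3*3^(1/6)*I)*(1/(C1 + 8*z))^(1/3)/6


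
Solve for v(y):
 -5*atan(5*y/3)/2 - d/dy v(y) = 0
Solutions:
 v(y) = C1 - 5*y*atan(5*y/3)/2 + 3*log(25*y^2 + 9)/4


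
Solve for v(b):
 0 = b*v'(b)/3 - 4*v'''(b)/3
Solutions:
 v(b) = C1 + Integral(C2*airyai(2^(1/3)*b/2) + C3*airybi(2^(1/3)*b/2), b)


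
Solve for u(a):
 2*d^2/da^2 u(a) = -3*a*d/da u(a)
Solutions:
 u(a) = C1 + C2*erf(sqrt(3)*a/2)


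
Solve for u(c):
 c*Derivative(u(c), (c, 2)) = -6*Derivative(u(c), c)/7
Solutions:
 u(c) = C1 + C2*c^(1/7)


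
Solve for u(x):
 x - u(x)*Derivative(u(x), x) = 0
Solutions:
 u(x) = -sqrt(C1 + x^2)
 u(x) = sqrt(C1 + x^2)


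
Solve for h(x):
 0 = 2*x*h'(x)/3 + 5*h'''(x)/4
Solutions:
 h(x) = C1 + Integral(C2*airyai(-2*15^(2/3)*x/15) + C3*airybi(-2*15^(2/3)*x/15), x)


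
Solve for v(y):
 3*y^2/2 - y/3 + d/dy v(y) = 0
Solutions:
 v(y) = C1 - y^3/2 + y^2/6


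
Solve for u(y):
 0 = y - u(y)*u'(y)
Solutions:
 u(y) = -sqrt(C1 + y^2)
 u(y) = sqrt(C1 + y^2)


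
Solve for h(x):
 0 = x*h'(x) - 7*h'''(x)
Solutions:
 h(x) = C1 + Integral(C2*airyai(7^(2/3)*x/7) + C3*airybi(7^(2/3)*x/7), x)


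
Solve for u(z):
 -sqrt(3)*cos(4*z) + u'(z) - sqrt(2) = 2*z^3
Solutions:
 u(z) = C1 + z^4/2 + sqrt(2)*z + sqrt(3)*sin(4*z)/4


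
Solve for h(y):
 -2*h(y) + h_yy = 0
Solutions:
 h(y) = C1*exp(-sqrt(2)*y) + C2*exp(sqrt(2)*y)


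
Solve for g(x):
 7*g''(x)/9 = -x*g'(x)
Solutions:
 g(x) = C1 + C2*erf(3*sqrt(14)*x/14)


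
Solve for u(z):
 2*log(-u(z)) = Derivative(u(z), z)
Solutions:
 -li(-u(z)) = C1 + 2*z


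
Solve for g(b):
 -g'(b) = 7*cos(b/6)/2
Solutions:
 g(b) = C1 - 21*sin(b/6)


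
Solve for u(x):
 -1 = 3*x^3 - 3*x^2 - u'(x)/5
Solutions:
 u(x) = C1 + 15*x^4/4 - 5*x^3 + 5*x


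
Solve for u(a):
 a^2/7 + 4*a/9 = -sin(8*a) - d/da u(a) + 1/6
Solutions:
 u(a) = C1 - a^3/21 - 2*a^2/9 + a/6 + cos(8*a)/8


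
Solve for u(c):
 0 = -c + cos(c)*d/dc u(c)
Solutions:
 u(c) = C1 + Integral(c/cos(c), c)


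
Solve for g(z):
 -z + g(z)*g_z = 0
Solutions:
 g(z) = -sqrt(C1 + z^2)
 g(z) = sqrt(C1 + z^2)


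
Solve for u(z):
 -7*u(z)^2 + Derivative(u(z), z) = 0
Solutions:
 u(z) = -1/(C1 + 7*z)


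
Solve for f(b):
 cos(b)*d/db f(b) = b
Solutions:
 f(b) = C1 + Integral(b/cos(b), b)


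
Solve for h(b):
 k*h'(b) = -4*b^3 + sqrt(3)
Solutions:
 h(b) = C1 - b^4/k + sqrt(3)*b/k


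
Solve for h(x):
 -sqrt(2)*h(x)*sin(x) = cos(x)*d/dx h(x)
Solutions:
 h(x) = C1*cos(x)^(sqrt(2))


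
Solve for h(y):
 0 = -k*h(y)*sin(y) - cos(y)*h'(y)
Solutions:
 h(y) = C1*exp(k*log(cos(y)))


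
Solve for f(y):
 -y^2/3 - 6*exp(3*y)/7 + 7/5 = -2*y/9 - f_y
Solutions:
 f(y) = C1 + y^3/9 - y^2/9 - 7*y/5 + 2*exp(3*y)/7


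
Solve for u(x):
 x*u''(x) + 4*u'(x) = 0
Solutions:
 u(x) = C1 + C2/x^3


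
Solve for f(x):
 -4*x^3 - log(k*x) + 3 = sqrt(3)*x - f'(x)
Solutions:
 f(x) = C1 + x^4 + sqrt(3)*x^2/2 + x*log(k*x) - 4*x


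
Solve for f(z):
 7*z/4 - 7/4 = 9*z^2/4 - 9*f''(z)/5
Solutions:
 f(z) = C1 + C2*z + 5*z^4/48 - 35*z^3/216 + 35*z^2/72


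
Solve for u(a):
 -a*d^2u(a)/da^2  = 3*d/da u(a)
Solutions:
 u(a) = C1 + C2/a^2


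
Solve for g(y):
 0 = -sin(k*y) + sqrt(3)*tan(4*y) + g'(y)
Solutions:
 g(y) = C1 + Piecewise((-cos(k*y)/k, Ne(k, 0)), (0, True)) + sqrt(3)*log(cos(4*y))/4


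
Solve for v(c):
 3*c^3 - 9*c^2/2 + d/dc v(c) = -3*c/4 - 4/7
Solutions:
 v(c) = C1 - 3*c^4/4 + 3*c^3/2 - 3*c^2/8 - 4*c/7


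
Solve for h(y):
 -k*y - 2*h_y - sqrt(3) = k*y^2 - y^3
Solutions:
 h(y) = C1 - k*y^3/6 - k*y^2/4 + y^4/8 - sqrt(3)*y/2


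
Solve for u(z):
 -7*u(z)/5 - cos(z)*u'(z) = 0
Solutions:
 u(z) = C1*(sin(z) - 1)^(7/10)/(sin(z) + 1)^(7/10)


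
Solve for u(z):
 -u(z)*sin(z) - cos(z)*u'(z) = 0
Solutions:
 u(z) = C1*cos(z)


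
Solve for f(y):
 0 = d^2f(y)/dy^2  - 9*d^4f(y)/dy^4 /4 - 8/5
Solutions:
 f(y) = C1 + C2*y + C3*exp(-2*y/3) + C4*exp(2*y/3) + 4*y^2/5


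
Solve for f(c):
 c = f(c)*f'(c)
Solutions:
 f(c) = -sqrt(C1 + c^2)
 f(c) = sqrt(C1 + c^2)


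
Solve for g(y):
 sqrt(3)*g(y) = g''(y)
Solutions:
 g(y) = C1*exp(-3^(1/4)*y) + C2*exp(3^(1/4)*y)
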